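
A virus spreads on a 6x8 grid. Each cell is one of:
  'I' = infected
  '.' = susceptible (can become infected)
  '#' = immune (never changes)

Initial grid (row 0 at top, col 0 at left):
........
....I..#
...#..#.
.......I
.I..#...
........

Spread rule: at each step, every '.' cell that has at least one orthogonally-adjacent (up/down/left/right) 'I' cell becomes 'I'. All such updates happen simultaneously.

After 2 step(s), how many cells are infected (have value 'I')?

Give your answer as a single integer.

Answer: 29

Derivation:
Step 0 (initial): 3 infected
Step 1: +11 new -> 14 infected
Step 2: +15 new -> 29 infected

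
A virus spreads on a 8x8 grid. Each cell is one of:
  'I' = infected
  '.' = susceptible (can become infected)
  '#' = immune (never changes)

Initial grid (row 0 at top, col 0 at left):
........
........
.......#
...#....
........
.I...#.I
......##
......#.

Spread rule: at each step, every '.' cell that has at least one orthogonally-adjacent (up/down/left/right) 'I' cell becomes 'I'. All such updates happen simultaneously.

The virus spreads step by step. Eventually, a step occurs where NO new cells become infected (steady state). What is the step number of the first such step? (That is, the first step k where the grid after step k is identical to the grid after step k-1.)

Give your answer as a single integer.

Step 0 (initial): 2 infected
Step 1: +6 new -> 8 infected
Step 2: +9 new -> 17 infected
Step 3: +10 new -> 27 infected
Step 4: +8 new -> 35 infected
Step 5: +9 new -> 44 infected
Step 6: +8 new -> 52 infected
Step 7: +4 new -> 56 infected
Step 8: +1 new -> 57 infected
Step 9: +0 new -> 57 infected

Answer: 9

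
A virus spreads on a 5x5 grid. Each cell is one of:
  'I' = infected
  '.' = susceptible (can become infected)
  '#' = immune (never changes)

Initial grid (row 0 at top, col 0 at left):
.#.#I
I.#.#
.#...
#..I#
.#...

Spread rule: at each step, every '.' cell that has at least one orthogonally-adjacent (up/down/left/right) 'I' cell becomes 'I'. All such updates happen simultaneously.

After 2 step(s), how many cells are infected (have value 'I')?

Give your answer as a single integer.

Answer: 15

Derivation:
Step 0 (initial): 3 infected
Step 1: +6 new -> 9 infected
Step 2: +6 new -> 15 infected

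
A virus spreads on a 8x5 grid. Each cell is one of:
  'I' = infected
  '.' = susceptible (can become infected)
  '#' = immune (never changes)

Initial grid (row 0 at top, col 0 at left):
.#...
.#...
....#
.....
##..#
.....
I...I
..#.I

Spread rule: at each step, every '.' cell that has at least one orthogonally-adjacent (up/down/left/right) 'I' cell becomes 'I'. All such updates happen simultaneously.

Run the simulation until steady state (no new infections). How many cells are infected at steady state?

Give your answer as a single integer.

Answer: 33

Derivation:
Step 0 (initial): 3 infected
Step 1: +6 new -> 9 infected
Step 2: +4 new -> 13 infected
Step 3: +2 new -> 15 infected
Step 4: +2 new -> 17 infected
Step 5: +3 new -> 20 infected
Step 6: +3 new -> 23 infected
Step 7: +5 new -> 28 infected
Step 8: +3 new -> 31 infected
Step 9: +1 new -> 32 infected
Step 10: +1 new -> 33 infected
Step 11: +0 new -> 33 infected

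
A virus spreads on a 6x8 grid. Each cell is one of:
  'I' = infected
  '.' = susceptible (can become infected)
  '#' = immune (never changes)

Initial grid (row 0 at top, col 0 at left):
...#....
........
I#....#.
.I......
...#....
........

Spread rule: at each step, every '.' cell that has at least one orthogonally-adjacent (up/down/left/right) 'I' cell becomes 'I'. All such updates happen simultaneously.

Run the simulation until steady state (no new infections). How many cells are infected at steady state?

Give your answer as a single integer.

Step 0 (initial): 2 infected
Step 1: +4 new -> 6 infected
Step 2: +7 new -> 13 infected
Step 3: +6 new -> 19 infected
Step 4: +6 new -> 25 infected
Step 5: +5 new -> 30 infected
Step 6: +5 new -> 35 infected
Step 7: +5 new -> 40 infected
Step 8: +3 new -> 43 infected
Step 9: +1 new -> 44 infected
Step 10: +0 new -> 44 infected

Answer: 44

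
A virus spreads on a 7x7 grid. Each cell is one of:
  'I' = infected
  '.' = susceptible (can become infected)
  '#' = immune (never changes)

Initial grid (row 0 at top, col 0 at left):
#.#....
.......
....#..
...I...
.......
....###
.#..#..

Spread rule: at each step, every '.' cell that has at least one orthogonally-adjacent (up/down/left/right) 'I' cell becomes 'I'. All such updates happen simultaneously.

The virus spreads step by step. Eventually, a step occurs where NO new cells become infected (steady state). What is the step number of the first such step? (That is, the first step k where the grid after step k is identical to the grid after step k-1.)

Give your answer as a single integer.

Answer: 7

Derivation:
Step 0 (initial): 1 infected
Step 1: +4 new -> 5 infected
Step 2: +7 new -> 12 infected
Step 3: +11 new -> 23 infected
Step 4: +9 new -> 32 infected
Step 5: +5 new -> 37 infected
Step 6: +2 new -> 39 infected
Step 7: +0 new -> 39 infected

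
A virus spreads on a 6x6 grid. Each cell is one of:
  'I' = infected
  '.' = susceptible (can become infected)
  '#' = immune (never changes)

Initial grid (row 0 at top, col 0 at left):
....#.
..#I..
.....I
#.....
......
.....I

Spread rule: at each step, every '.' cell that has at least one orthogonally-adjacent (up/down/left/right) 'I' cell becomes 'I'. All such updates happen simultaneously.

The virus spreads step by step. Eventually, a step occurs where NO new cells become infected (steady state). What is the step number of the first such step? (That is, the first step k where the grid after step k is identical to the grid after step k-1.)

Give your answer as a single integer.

Step 0 (initial): 3 infected
Step 1: +8 new -> 11 infected
Step 2: +7 new -> 18 infected
Step 3: +5 new -> 23 infected
Step 4: +6 new -> 29 infected
Step 5: +3 new -> 32 infected
Step 6: +1 new -> 33 infected
Step 7: +0 new -> 33 infected

Answer: 7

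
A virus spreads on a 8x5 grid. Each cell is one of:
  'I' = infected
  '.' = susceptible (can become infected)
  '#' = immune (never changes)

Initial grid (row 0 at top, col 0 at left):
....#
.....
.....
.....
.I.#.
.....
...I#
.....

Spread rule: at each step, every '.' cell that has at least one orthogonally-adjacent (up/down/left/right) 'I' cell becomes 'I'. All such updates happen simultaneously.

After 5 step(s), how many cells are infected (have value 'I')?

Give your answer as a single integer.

Step 0 (initial): 2 infected
Step 1: +7 new -> 9 infected
Step 2: +9 new -> 18 infected
Step 3: +7 new -> 25 infected
Step 4: +6 new -> 31 infected
Step 5: +4 new -> 35 infected

Answer: 35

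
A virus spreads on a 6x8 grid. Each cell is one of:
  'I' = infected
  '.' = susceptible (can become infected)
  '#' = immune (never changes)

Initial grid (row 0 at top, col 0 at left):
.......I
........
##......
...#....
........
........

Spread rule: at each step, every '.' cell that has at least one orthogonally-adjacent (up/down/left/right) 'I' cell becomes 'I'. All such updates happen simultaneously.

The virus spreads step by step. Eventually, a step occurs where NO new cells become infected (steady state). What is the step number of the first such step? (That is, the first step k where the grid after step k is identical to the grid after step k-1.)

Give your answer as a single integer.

Answer: 13

Derivation:
Step 0 (initial): 1 infected
Step 1: +2 new -> 3 infected
Step 2: +3 new -> 6 infected
Step 3: +4 new -> 10 infected
Step 4: +5 new -> 15 infected
Step 5: +6 new -> 21 infected
Step 6: +6 new -> 27 infected
Step 7: +5 new -> 32 infected
Step 8: +4 new -> 36 infected
Step 9: +3 new -> 39 infected
Step 10: +3 new -> 42 infected
Step 11: +2 new -> 44 infected
Step 12: +1 new -> 45 infected
Step 13: +0 new -> 45 infected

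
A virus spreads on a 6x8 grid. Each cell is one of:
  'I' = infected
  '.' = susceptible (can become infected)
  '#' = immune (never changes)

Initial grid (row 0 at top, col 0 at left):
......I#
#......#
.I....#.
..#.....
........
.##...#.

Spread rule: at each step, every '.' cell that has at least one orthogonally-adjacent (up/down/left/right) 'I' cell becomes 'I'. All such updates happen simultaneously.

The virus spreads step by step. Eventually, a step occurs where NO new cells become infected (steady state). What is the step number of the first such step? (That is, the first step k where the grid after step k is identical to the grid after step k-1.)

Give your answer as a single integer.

Step 0 (initial): 2 infected
Step 1: +6 new -> 8 infected
Step 2: +7 new -> 15 infected
Step 3: +10 new -> 25 infected
Step 4: +4 new -> 29 infected
Step 5: +4 new -> 33 infected
Step 6: +4 new -> 37 infected
Step 7: +2 new -> 39 infected
Step 8: +1 new -> 40 infected
Step 9: +0 new -> 40 infected

Answer: 9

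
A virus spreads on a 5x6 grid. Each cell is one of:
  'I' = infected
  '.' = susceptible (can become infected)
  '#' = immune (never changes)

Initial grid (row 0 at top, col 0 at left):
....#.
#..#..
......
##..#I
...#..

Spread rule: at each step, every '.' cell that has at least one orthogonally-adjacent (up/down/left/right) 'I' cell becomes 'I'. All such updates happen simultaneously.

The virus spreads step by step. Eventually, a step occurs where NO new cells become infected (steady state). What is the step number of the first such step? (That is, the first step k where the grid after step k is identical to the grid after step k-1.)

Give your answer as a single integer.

Answer: 9

Derivation:
Step 0 (initial): 1 infected
Step 1: +2 new -> 3 infected
Step 2: +3 new -> 6 infected
Step 3: +3 new -> 9 infected
Step 4: +2 new -> 11 infected
Step 5: +3 new -> 14 infected
Step 6: +4 new -> 18 infected
Step 7: +3 new -> 21 infected
Step 8: +2 new -> 23 infected
Step 9: +0 new -> 23 infected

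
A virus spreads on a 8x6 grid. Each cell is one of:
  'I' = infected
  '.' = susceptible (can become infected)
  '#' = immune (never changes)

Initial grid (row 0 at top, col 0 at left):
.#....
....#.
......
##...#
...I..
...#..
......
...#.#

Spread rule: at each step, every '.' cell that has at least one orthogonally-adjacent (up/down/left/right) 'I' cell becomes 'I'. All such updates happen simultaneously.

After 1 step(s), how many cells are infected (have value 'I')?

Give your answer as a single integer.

Answer: 4

Derivation:
Step 0 (initial): 1 infected
Step 1: +3 new -> 4 infected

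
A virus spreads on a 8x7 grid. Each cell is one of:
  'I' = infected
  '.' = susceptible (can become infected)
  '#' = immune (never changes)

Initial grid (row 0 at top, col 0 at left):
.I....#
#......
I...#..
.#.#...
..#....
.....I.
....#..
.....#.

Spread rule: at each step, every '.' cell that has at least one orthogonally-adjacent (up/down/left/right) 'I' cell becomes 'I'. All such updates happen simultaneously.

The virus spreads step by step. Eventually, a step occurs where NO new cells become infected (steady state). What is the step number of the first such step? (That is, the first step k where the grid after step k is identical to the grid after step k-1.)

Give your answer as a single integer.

Step 0 (initial): 3 infected
Step 1: +9 new -> 12 infected
Step 2: +9 new -> 21 infected
Step 3: +13 new -> 34 infected
Step 4: +8 new -> 42 infected
Step 5: +5 new -> 47 infected
Step 6: +1 new -> 48 infected
Step 7: +0 new -> 48 infected

Answer: 7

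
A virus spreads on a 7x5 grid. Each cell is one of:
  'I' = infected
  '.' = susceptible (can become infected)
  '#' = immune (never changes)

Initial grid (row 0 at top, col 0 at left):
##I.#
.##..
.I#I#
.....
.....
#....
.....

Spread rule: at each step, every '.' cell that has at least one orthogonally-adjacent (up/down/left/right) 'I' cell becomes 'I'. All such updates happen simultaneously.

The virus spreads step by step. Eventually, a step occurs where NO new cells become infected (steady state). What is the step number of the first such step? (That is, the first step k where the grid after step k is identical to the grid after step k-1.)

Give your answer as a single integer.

Step 0 (initial): 3 infected
Step 1: +5 new -> 8 infected
Step 2: +7 new -> 15 infected
Step 3: +5 new -> 20 infected
Step 4: +4 new -> 24 infected
Step 5: +3 new -> 27 infected
Step 6: +0 new -> 27 infected

Answer: 6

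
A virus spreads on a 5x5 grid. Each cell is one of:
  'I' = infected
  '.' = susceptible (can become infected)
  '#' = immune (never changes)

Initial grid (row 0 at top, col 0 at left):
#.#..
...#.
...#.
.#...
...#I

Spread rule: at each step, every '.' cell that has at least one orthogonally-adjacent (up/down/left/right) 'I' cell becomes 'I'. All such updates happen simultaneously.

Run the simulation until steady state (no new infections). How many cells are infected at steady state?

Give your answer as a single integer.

Step 0 (initial): 1 infected
Step 1: +1 new -> 2 infected
Step 2: +2 new -> 4 infected
Step 3: +2 new -> 6 infected
Step 4: +3 new -> 9 infected
Step 5: +4 new -> 13 infected
Step 6: +3 new -> 16 infected
Step 7: +3 new -> 19 infected
Step 8: +0 new -> 19 infected

Answer: 19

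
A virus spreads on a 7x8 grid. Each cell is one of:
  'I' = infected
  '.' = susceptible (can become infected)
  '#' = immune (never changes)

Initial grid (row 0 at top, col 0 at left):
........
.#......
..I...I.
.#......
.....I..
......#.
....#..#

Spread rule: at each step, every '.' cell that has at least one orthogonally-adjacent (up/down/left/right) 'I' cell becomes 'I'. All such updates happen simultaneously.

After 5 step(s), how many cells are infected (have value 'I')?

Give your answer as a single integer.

Answer: 50

Derivation:
Step 0 (initial): 3 infected
Step 1: +12 new -> 15 infected
Step 2: +15 new -> 30 infected
Step 3: +12 new -> 42 infected
Step 4: +6 new -> 48 infected
Step 5: +2 new -> 50 infected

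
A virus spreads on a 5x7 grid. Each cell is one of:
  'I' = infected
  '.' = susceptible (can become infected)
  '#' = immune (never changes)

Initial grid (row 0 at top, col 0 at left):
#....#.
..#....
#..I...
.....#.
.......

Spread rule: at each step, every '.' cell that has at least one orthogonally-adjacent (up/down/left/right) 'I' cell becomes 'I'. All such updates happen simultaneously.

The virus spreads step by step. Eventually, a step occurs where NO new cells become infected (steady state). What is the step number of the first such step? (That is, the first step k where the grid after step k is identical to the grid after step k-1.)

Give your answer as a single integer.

Step 0 (initial): 1 infected
Step 1: +4 new -> 5 infected
Step 2: +7 new -> 12 infected
Step 3: +8 new -> 20 infected
Step 4: +7 new -> 27 infected
Step 5: +3 new -> 30 infected
Step 6: +0 new -> 30 infected

Answer: 6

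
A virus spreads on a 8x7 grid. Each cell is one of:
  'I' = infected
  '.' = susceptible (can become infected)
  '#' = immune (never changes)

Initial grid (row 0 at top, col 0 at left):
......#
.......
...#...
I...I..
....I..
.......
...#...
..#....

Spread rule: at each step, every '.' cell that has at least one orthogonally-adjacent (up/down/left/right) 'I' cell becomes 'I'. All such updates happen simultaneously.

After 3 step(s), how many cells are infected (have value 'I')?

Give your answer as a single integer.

Step 0 (initial): 3 infected
Step 1: +9 new -> 12 infected
Step 2: +13 new -> 25 infected
Step 3: +13 new -> 38 infected

Answer: 38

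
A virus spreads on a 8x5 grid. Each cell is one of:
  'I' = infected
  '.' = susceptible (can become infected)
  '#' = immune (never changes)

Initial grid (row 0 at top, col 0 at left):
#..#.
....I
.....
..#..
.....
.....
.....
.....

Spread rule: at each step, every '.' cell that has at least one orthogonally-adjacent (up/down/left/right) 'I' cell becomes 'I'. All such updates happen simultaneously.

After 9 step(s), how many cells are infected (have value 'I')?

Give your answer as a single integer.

Answer: 36

Derivation:
Step 0 (initial): 1 infected
Step 1: +3 new -> 4 infected
Step 2: +3 new -> 7 infected
Step 3: +5 new -> 12 infected
Step 4: +5 new -> 17 infected
Step 5: +5 new -> 22 infected
Step 6: +5 new -> 27 infected
Step 7: +4 new -> 31 infected
Step 8: +3 new -> 34 infected
Step 9: +2 new -> 36 infected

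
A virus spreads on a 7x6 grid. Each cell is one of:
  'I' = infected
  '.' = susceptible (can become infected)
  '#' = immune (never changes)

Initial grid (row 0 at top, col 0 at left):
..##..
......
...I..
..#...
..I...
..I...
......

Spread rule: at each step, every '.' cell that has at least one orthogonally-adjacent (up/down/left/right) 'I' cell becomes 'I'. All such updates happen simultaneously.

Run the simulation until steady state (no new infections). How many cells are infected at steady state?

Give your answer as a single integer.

Answer: 39

Derivation:
Step 0 (initial): 3 infected
Step 1: +9 new -> 12 infected
Step 2: +12 new -> 24 infected
Step 3: +10 new -> 34 infected
Step 4: +4 new -> 38 infected
Step 5: +1 new -> 39 infected
Step 6: +0 new -> 39 infected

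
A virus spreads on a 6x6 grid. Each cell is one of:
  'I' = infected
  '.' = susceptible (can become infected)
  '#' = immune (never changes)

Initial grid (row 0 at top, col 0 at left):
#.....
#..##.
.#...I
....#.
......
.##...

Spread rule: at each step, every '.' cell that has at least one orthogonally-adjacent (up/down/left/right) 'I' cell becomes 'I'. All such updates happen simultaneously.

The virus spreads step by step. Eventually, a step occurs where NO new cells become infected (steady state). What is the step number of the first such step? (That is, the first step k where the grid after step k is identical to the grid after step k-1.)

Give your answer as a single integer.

Step 0 (initial): 1 infected
Step 1: +3 new -> 4 infected
Step 2: +3 new -> 7 infected
Step 3: +5 new -> 12 infected
Step 4: +5 new -> 17 infected
Step 5: +5 new -> 22 infected
Step 6: +3 new -> 25 infected
Step 7: +2 new -> 27 infected
Step 8: +1 new -> 28 infected
Step 9: +0 new -> 28 infected

Answer: 9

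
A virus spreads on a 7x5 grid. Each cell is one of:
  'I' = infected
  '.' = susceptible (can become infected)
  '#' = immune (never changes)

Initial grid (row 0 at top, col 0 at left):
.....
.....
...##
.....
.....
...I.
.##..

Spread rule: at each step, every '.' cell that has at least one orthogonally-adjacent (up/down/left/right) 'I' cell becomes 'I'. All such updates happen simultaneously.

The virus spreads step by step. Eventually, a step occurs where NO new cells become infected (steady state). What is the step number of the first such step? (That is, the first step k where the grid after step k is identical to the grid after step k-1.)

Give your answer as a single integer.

Step 0 (initial): 1 infected
Step 1: +4 new -> 5 infected
Step 2: +5 new -> 10 infected
Step 3: +4 new -> 14 infected
Step 4: +4 new -> 18 infected
Step 5: +3 new -> 21 infected
Step 6: +4 new -> 25 infected
Step 7: +4 new -> 29 infected
Step 8: +2 new -> 31 infected
Step 9: +0 new -> 31 infected

Answer: 9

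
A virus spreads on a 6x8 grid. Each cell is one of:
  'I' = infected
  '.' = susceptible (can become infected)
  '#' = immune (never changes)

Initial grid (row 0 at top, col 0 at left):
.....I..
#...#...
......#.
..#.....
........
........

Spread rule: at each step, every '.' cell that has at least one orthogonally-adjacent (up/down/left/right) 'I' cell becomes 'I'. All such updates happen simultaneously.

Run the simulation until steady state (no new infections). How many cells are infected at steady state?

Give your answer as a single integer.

Answer: 44

Derivation:
Step 0 (initial): 1 infected
Step 1: +3 new -> 4 infected
Step 2: +4 new -> 8 infected
Step 3: +5 new -> 13 infected
Step 4: +7 new -> 20 infected
Step 5: +8 new -> 28 infected
Step 6: +5 new -> 33 infected
Step 7: +5 new -> 38 infected
Step 8: +3 new -> 41 infected
Step 9: +2 new -> 43 infected
Step 10: +1 new -> 44 infected
Step 11: +0 new -> 44 infected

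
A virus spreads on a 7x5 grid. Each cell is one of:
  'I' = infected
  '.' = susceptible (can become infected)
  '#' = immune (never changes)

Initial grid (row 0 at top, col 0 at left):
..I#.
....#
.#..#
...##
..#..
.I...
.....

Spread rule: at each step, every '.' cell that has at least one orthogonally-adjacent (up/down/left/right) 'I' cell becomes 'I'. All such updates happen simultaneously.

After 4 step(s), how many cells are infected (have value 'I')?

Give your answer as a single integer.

Answer: 27

Derivation:
Step 0 (initial): 2 infected
Step 1: +6 new -> 8 infected
Step 2: +9 new -> 17 infected
Step 3: +7 new -> 24 infected
Step 4: +3 new -> 27 infected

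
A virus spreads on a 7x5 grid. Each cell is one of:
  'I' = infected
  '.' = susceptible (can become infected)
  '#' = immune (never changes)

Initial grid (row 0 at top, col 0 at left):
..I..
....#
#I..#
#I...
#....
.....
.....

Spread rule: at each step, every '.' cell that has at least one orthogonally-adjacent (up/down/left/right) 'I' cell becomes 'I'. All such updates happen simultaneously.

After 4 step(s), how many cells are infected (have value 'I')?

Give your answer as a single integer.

Step 0 (initial): 3 infected
Step 1: +7 new -> 10 infected
Step 2: +8 new -> 18 infected
Step 3: +5 new -> 23 infected
Step 4: +4 new -> 27 infected

Answer: 27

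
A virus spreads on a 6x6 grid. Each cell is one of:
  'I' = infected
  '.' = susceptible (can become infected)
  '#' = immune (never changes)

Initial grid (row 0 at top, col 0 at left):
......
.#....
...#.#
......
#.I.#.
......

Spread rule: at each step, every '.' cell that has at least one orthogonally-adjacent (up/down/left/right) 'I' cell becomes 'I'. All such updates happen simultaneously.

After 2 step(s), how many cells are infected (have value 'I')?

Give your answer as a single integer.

Step 0 (initial): 1 infected
Step 1: +4 new -> 5 infected
Step 2: +5 new -> 10 infected

Answer: 10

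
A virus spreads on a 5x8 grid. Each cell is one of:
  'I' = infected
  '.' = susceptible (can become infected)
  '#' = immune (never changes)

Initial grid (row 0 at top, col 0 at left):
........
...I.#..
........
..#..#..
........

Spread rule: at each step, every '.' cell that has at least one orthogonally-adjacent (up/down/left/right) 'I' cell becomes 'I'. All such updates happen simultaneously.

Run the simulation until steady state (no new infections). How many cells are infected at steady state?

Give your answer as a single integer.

Answer: 37

Derivation:
Step 0 (initial): 1 infected
Step 1: +4 new -> 5 infected
Step 2: +6 new -> 11 infected
Step 3: +7 new -> 18 infected
Step 4: +7 new -> 25 infected
Step 5: +7 new -> 32 infected
Step 6: +4 new -> 36 infected
Step 7: +1 new -> 37 infected
Step 8: +0 new -> 37 infected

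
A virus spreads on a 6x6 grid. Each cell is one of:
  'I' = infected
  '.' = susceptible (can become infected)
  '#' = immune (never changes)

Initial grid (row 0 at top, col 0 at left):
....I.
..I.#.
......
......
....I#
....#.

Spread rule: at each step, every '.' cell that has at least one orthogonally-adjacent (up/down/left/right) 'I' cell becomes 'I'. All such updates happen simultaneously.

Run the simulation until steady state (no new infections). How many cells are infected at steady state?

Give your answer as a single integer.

Step 0 (initial): 3 infected
Step 1: +8 new -> 11 infected
Step 2: +11 new -> 22 infected
Step 3: +6 new -> 28 infected
Step 4: +3 new -> 31 infected
Step 5: +1 new -> 32 infected
Step 6: +0 new -> 32 infected

Answer: 32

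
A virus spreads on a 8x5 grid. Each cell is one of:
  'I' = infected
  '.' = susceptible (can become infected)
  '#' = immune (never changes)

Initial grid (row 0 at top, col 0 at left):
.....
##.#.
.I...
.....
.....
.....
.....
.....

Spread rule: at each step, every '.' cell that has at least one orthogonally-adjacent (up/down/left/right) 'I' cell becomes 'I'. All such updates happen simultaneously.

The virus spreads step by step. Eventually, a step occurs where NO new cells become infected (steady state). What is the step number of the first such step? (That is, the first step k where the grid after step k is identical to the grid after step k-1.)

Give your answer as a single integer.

Answer: 9

Derivation:
Step 0 (initial): 1 infected
Step 1: +3 new -> 4 infected
Step 2: +5 new -> 9 infected
Step 3: +6 new -> 15 infected
Step 4: +8 new -> 23 infected
Step 5: +7 new -> 30 infected
Step 6: +4 new -> 34 infected
Step 7: +2 new -> 36 infected
Step 8: +1 new -> 37 infected
Step 9: +0 new -> 37 infected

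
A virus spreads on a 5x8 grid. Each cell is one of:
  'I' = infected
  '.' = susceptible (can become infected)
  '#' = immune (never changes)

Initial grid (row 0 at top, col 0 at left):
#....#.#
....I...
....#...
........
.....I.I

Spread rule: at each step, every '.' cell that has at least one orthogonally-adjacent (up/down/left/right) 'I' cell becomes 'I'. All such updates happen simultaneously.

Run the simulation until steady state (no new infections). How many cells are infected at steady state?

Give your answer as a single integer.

Step 0 (initial): 3 infected
Step 1: +7 new -> 10 infected
Step 2: +9 new -> 19 infected
Step 3: +8 new -> 27 infected
Step 4: +5 new -> 32 infected
Step 5: +3 new -> 35 infected
Step 6: +1 new -> 36 infected
Step 7: +0 new -> 36 infected

Answer: 36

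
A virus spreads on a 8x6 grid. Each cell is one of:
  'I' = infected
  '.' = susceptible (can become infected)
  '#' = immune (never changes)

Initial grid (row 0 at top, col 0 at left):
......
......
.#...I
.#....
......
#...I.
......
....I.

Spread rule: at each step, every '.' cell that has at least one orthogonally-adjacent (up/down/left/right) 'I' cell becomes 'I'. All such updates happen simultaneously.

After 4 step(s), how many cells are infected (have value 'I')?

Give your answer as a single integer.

Answer: 36

Derivation:
Step 0 (initial): 3 infected
Step 1: +9 new -> 12 infected
Step 2: +10 new -> 22 infected
Step 3: +8 new -> 30 infected
Step 4: +6 new -> 36 infected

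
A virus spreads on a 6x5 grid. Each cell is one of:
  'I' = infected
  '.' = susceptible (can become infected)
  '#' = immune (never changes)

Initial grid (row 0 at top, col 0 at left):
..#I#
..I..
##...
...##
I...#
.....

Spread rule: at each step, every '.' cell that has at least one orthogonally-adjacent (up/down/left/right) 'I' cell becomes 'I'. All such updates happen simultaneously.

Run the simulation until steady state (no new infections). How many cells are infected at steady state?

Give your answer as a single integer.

Answer: 23

Derivation:
Step 0 (initial): 3 infected
Step 1: +6 new -> 9 infected
Step 2: +8 new -> 17 infected
Step 3: +4 new -> 21 infected
Step 4: +1 new -> 22 infected
Step 5: +1 new -> 23 infected
Step 6: +0 new -> 23 infected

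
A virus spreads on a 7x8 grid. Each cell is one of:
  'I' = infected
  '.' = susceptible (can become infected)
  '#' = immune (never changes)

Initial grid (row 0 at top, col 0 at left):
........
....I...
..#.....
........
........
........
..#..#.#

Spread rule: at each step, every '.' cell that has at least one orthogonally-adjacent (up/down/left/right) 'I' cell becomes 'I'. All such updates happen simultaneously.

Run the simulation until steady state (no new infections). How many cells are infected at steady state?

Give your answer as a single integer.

Step 0 (initial): 1 infected
Step 1: +4 new -> 5 infected
Step 2: +7 new -> 12 infected
Step 3: +8 new -> 20 infected
Step 4: +10 new -> 30 infected
Step 5: +9 new -> 39 infected
Step 6: +6 new -> 45 infected
Step 7: +4 new -> 49 infected
Step 8: +2 new -> 51 infected
Step 9: +1 new -> 52 infected
Step 10: +0 new -> 52 infected

Answer: 52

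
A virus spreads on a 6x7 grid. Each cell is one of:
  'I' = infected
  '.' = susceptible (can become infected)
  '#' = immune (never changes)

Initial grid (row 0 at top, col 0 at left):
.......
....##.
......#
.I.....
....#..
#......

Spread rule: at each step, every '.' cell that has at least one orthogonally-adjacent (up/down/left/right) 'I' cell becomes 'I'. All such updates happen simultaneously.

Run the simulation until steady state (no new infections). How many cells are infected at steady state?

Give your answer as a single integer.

Answer: 37

Derivation:
Step 0 (initial): 1 infected
Step 1: +4 new -> 5 infected
Step 2: +7 new -> 12 infected
Step 3: +7 new -> 19 infected
Step 4: +6 new -> 25 infected
Step 5: +5 new -> 30 infected
Step 6: +3 new -> 33 infected
Step 7: +2 new -> 35 infected
Step 8: +1 new -> 36 infected
Step 9: +1 new -> 37 infected
Step 10: +0 new -> 37 infected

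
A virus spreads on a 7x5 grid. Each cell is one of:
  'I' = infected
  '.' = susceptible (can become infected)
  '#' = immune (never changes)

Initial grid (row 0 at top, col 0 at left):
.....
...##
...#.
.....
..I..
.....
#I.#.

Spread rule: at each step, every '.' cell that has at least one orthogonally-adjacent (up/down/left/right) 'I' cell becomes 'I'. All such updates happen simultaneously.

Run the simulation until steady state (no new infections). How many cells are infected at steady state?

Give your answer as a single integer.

Answer: 30

Derivation:
Step 0 (initial): 2 infected
Step 1: +6 new -> 8 infected
Step 2: +7 new -> 15 infected
Step 3: +5 new -> 20 infected
Step 4: +5 new -> 25 infected
Step 5: +3 new -> 28 infected
Step 6: +2 new -> 30 infected
Step 7: +0 new -> 30 infected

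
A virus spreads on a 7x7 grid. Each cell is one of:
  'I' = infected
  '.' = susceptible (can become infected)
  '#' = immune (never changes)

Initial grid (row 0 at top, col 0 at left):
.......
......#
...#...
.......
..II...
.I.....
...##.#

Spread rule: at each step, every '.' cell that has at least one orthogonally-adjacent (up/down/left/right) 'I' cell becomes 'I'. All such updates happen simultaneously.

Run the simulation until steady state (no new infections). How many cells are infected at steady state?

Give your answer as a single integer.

Step 0 (initial): 3 infected
Step 1: +8 new -> 11 infected
Step 2: +8 new -> 19 infected
Step 3: +7 new -> 26 infected
Step 4: +9 new -> 35 infected
Step 5: +6 new -> 41 infected
Step 6: +2 new -> 43 infected
Step 7: +1 new -> 44 infected
Step 8: +0 new -> 44 infected

Answer: 44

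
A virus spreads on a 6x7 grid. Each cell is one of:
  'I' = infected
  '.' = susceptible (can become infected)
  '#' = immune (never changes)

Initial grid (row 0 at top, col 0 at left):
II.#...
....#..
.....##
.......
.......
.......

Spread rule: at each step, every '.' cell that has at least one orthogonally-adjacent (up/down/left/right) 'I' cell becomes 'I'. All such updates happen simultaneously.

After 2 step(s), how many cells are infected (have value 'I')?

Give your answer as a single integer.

Answer: 8

Derivation:
Step 0 (initial): 2 infected
Step 1: +3 new -> 5 infected
Step 2: +3 new -> 8 infected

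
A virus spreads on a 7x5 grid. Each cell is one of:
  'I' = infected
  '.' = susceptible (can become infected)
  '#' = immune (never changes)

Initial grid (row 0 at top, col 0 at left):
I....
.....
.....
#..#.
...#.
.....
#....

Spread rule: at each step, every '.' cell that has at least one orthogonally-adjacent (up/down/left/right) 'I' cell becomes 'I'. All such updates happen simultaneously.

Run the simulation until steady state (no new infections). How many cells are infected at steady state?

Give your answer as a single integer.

Answer: 31

Derivation:
Step 0 (initial): 1 infected
Step 1: +2 new -> 3 infected
Step 2: +3 new -> 6 infected
Step 3: +3 new -> 9 infected
Step 4: +4 new -> 13 infected
Step 5: +4 new -> 17 infected
Step 6: +4 new -> 21 infected
Step 7: +4 new -> 25 infected
Step 8: +3 new -> 28 infected
Step 9: +2 new -> 30 infected
Step 10: +1 new -> 31 infected
Step 11: +0 new -> 31 infected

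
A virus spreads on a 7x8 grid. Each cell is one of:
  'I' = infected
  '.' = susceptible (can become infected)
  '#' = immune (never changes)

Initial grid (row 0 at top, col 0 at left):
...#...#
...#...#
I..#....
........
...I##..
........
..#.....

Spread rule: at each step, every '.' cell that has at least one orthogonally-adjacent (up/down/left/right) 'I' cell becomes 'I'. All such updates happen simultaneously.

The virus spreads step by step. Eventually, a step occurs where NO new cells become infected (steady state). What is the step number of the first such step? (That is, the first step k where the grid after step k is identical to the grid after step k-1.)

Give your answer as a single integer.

Step 0 (initial): 2 infected
Step 1: +6 new -> 8 infected
Step 2: +11 new -> 19 infected
Step 3: +8 new -> 27 infected
Step 4: +8 new -> 35 infected
Step 5: +7 new -> 42 infected
Step 6: +5 new -> 47 infected
Step 7: +1 new -> 48 infected
Step 8: +0 new -> 48 infected

Answer: 8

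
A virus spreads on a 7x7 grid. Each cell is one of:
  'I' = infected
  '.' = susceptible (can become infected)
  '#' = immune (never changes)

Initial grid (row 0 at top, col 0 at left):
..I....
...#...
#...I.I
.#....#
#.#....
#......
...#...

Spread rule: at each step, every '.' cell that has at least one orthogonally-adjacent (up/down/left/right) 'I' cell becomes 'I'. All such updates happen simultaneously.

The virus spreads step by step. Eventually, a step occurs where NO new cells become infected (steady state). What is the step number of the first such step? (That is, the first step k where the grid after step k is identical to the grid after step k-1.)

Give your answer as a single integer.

Answer: 9

Derivation:
Step 0 (initial): 3 infected
Step 1: +8 new -> 11 infected
Step 2: +9 new -> 20 infected
Step 3: +7 new -> 27 infected
Step 4: +4 new -> 31 infected
Step 5: +3 new -> 34 infected
Step 6: +3 new -> 37 infected
Step 7: +2 new -> 39 infected
Step 8: +1 new -> 40 infected
Step 9: +0 new -> 40 infected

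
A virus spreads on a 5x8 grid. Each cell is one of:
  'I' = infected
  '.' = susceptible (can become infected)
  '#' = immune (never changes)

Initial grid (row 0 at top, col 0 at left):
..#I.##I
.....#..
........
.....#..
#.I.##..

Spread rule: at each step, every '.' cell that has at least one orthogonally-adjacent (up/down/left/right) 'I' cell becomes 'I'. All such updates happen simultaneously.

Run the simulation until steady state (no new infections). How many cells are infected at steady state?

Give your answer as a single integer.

Step 0 (initial): 3 infected
Step 1: +6 new -> 9 infected
Step 2: +8 new -> 17 infected
Step 3: +7 new -> 24 infected
Step 4: +6 new -> 30 infected
Step 5: +2 new -> 32 infected
Step 6: +0 new -> 32 infected

Answer: 32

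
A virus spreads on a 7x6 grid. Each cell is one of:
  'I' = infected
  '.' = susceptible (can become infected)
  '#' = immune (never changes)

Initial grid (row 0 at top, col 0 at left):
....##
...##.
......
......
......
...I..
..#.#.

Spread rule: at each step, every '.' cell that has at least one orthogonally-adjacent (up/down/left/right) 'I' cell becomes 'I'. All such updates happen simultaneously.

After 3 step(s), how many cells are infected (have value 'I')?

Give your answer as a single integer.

Step 0 (initial): 1 infected
Step 1: +4 new -> 5 infected
Step 2: +5 new -> 10 infected
Step 3: +8 new -> 18 infected

Answer: 18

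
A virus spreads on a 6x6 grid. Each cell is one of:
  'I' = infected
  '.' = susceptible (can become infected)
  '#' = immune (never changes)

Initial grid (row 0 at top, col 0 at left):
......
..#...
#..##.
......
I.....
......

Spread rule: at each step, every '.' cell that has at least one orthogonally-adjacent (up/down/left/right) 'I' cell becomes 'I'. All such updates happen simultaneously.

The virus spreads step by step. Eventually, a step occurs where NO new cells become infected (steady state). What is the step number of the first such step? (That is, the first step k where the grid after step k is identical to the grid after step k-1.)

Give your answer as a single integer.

Step 0 (initial): 1 infected
Step 1: +3 new -> 4 infected
Step 2: +3 new -> 7 infected
Step 3: +4 new -> 11 infected
Step 4: +5 new -> 16 infected
Step 5: +5 new -> 21 infected
Step 6: +4 new -> 25 infected
Step 7: +2 new -> 27 infected
Step 8: +3 new -> 30 infected
Step 9: +2 new -> 32 infected
Step 10: +0 new -> 32 infected

Answer: 10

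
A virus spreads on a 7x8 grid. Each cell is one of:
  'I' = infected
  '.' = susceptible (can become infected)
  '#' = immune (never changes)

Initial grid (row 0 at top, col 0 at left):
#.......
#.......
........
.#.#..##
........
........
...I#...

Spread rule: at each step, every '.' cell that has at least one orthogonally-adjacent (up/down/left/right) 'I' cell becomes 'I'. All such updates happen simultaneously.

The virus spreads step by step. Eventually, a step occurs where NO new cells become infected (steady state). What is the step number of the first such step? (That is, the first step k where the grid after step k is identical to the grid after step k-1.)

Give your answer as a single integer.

Step 0 (initial): 1 infected
Step 1: +2 new -> 3 infected
Step 2: +4 new -> 7 infected
Step 3: +5 new -> 12 infected
Step 4: +7 new -> 19 infected
Step 5: +7 new -> 26 infected
Step 6: +8 new -> 34 infected
Step 7: +7 new -> 41 infected
Step 8: +5 new -> 46 infected
Step 9: +2 new -> 48 infected
Step 10: +1 new -> 49 infected
Step 11: +0 new -> 49 infected

Answer: 11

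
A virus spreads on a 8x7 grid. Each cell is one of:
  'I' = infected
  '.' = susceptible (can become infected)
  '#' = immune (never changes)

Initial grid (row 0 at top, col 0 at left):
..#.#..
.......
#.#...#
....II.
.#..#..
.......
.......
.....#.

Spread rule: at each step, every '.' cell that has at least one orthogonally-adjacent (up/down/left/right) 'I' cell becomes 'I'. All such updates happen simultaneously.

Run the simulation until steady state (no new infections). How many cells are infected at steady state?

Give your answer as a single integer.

Step 0 (initial): 2 infected
Step 1: +5 new -> 7 infected
Step 2: +7 new -> 14 infected
Step 3: +9 new -> 23 infected
Step 4: +9 new -> 32 infected
Step 5: +7 new -> 39 infected
Step 6: +5 new -> 44 infected
Step 7: +3 new -> 47 infected
Step 8: +1 new -> 48 infected
Step 9: +0 new -> 48 infected

Answer: 48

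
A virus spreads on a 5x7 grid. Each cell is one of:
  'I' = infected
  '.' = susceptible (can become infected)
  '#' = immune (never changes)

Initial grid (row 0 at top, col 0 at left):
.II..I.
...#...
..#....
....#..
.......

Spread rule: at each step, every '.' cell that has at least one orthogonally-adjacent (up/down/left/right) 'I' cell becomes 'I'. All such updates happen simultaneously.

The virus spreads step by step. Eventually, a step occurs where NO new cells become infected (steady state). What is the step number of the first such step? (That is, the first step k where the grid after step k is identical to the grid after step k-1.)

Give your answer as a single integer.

Step 0 (initial): 3 infected
Step 1: +7 new -> 10 infected
Step 2: +5 new -> 15 infected
Step 3: +5 new -> 20 infected
Step 4: +6 new -> 26 infected
Step 5: +5 new -> 31 infected
Step 6: +1 new -> 32 infected
Step 7: +0 new -> 32 infected

Answer: 7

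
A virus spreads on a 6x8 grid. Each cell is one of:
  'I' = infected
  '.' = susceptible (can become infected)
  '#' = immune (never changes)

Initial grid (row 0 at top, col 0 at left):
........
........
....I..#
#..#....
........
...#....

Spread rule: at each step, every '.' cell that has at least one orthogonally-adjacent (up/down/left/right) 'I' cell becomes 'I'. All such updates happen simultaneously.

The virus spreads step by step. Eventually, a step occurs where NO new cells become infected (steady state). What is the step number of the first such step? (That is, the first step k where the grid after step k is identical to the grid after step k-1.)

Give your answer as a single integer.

Answer: 8

Derivation:
Step 0 (initial): 1 infected
Step 1: +4 new -> 5 infected
Step 2: +7 new -> 12 infected
Step 3: +10 new -> 22 infected
Step 4: +10 new -> 32 infected
Step 5: +7 new -> 39 infected
Step 6: +4 new -> 43 infected
Step 7: +1 new -> 44 infected
Step 8: +0 new -> 44 infected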